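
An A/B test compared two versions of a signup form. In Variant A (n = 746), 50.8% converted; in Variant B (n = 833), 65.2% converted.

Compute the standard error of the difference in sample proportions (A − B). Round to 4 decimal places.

The two standard errors are √(0.5080×0.4920/746) = 0.01830 and √(0.6520×0.3480/833) = 0.01650.
Because the samples are independent, SE_diff = √(0.01830² + 0.01650²) = 0.02464.

0.0246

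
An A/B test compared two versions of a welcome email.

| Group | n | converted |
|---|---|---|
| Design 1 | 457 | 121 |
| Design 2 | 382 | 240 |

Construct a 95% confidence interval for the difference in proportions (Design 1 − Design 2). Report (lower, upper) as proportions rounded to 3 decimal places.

(-0.427, -0.300)

Sample proportions: 121/457 = 0.2648, 240/382 = 0.6283.
Each SE is √(p̂(1−p̂)/n): √(0.2648·0.7352/457) = 0.02064 and √(0.6283·0.3717/382) = 0.02473.
SE(p̂₁ − p̂₂) = √(SE₁² + SE₂²) = √(0.0004260096 + 0.0006115729) = 0.03221, since the two samples are independent.
At 95% confidence z* = 1.960; margin = 1.960 × 0.03221 = 0.06313.
The difference is 0.2648 − 0.6283 = -0.3635, so the interval is -0.3635 ± 0.06313 = (-0.427, -0.300).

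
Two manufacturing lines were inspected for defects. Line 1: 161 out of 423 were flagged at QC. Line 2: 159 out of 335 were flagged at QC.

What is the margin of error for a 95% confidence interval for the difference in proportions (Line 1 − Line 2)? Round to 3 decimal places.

0.071

Sample proportions: 161/423 = 0.3806, 159/335 = 0.4746.
Each SE is √(p̂(1−p̂)/n): √(0.3806·0.6194/423) = 0.02361 and √(0.4746·0.5254/335) = 0.02728.
SE(p̂₁ − p̂₂) = √(SE₁² + SE₂²) = √(0.0005574321 + 0.0007441984) = 0.03608, since the two samples are independent.
At 95% confidence z* = 1.960; margin = 1.960 × 0.03608 = 0.07072.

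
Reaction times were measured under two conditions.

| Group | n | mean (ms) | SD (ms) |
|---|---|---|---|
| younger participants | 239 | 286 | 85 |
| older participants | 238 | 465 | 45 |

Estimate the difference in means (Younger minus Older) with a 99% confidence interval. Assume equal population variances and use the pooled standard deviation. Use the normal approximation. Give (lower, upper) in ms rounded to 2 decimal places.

(-195.05, -162.95)

s_p = √[((n₁−1)s₁² + (n₂−1)s₂²)/(n₁+n₂−2)] = √[(238·85² + 237·45²)/475] = 68.0476.
SE = 68.0476·√(1/239 + 1/238) = 6.2314.
With z* = 2.576, margin = 2.576 × 6.2314 = 16.0521.
x̄₁ − x̄₂ = 286 − 465 = -179.0000; interval -179.0000 ± 16.0521 = (-195.05, -162.95).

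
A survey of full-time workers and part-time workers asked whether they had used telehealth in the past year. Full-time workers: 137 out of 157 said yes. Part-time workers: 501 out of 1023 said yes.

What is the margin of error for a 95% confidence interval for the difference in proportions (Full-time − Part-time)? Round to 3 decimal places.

p̂₁ = 137/157 = 0.8726 and p̂₂ = 501/1023 = 0.4897.
SE₁ = √(p̂₁(1−p̂₁)/n₁) = √(0.8726·0.1274/157) = 0.02661; SE₂ = √(0.4897·0.5103/1023) = 0.01563.
Independent samples: SE of the difference = √(SE₁² + SE₂²) = √(0.0007080921 + 0.0002442969) = 0.03086.
z* for 95% confidence is 1.960, so the margin of error is 1.960 × 0.03086 = 0.06049.

0.060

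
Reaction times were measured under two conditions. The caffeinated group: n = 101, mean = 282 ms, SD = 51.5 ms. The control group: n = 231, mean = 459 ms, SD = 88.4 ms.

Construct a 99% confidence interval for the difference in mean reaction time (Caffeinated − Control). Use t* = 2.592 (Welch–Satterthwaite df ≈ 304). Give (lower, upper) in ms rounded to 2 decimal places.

(-197.09, -156.91)

SE₁ = s₁/√n₁ = 51.5/√101 = 5.1244; SE₂ = 88.4/√231 = 5.8163.
Independent samples, unequal variances: SE_diff = √(SE₁² + SE₂²) = √(26.25947536 + 33.82934569) = 7.7517.
t* = 2.592, so margin of error = 2.592 × 7.7517 = 20.0924.
Difference in means = 282 − 459 = -177.0000.
-177.0000 ± 20.0924 → (-197.09, -156.91).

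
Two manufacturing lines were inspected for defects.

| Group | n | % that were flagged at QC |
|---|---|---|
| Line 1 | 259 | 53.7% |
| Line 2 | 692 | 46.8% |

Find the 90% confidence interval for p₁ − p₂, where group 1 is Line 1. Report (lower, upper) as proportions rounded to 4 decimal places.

The two standard errors are √(0.5370×0.4630/259) = 0.03098 and √(0.4680×0.5320/692) = 0.01897.
Because the samples are independent, SE_diff = √(0.03098² + 0.01897²) = 0.03633.
Using z* = 1.645 for 90%, ME = 1.645 × 0.03633 = 0.05976.
p̂₁ − p̂₂ = 0.0690; interval 0.0690 ± 0.05976 gives (0.0092, 0.1288).

(0.0092, 0.1288)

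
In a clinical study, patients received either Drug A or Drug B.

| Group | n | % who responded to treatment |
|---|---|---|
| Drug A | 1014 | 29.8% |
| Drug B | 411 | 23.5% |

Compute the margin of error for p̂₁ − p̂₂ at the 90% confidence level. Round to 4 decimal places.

0.0417

The two standard errors are √(0.2980×0.7020/1014) = 0.01436 and √(0.2350×0.7650/411) = 0.02091.
Because the samples are independent, SE_diff = √(0.01436² + 0.02091²) = 0.02537.
Using z* = 1.645 for 90%, ME = 1.645 × 0.02537 = 0.04173.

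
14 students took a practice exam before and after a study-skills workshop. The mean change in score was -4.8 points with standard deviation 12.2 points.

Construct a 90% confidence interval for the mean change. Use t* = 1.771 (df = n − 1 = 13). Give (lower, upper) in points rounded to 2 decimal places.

Paired design: SE = s_d/√n = 12.2/√14 = 3.2606.
t* = 1.771; margin of error = 1.771 × 3.2606 = 5.7745.
-4.8 ± 5.7745 → (-10.57, 0.97).

(-10.57, 0.97)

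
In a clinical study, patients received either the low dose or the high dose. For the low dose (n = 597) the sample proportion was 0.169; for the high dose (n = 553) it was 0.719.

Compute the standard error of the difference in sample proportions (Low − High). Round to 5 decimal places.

0.02451

Each SE is √(p̂(1−p̂)/n): √(0.1690·0.8310/597) = 0.01534 and √(0.7190·0.2810/553) = 0.01911.
SE(p̂₁ − p̂₂) = √(SE₁² + SE₂²) = √(0.0002353156 + 0.0003651921) = 0.02451, since the two samples are independent.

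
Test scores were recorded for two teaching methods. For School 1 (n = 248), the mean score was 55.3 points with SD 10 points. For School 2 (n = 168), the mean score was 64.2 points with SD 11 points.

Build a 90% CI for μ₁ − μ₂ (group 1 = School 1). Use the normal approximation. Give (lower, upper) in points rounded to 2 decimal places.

(-10.64, -7.16)

SE₁ = s₁/√n₁ = 10/√248 = 0.6350; SE₂ = 11/√168 = 0.8487.
Independent samples, unequal variances: SE_diff = √(SE₁² + SE₂²) = √(0.403225 + 0.72029169) = 1.0600.
z* = 1.645, so margin of error = 1.645 × 1.0600 = 1.7437.
Difference in means = 55.3 − 64.2 = -8.9000.
-8.9000 ± 1.7437 → (-10.64, -7.16).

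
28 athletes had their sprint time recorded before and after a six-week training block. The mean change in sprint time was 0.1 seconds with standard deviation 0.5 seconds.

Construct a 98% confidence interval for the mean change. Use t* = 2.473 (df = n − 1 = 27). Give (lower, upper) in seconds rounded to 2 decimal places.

(-0.13, 0.33)

This is a matched-pairs design, so SE = s_d/√n = 0.5/√28 = 0.0945.
Margin = 2.473 × 0.0945 = 0.2337; the interval is 0.1 ± 0.2337 = (-0.13, 0.33).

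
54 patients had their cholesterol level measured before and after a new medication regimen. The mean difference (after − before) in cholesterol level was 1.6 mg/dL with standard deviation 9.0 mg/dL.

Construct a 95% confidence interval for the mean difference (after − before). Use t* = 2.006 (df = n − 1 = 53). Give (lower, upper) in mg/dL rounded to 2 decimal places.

This is a matched-pairs design, so SE = s_d/√n = 9.0/√54 = 1.2247.
Margin = 2.006 × 1.2247 = 2.4567; the interval is 1.6 ± 2.4567 = (-0.86, 4.06).

(-0.86, 4.06)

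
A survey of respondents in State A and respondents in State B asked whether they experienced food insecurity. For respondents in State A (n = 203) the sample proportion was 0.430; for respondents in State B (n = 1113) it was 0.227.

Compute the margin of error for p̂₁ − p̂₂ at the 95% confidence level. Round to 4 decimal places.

0.0724

The two standard errors are √(0.4300×0.5700/203) = 0.03475 and √(0.2270×0.7730/1113) = 0.01256.
Because the samples are independent, SE_diff = √(0.03475² + 0.01256²) = 0.03695.
Using z* = 1.960 for 95%, ME = 1.960 × 0.03695 = 0.07242.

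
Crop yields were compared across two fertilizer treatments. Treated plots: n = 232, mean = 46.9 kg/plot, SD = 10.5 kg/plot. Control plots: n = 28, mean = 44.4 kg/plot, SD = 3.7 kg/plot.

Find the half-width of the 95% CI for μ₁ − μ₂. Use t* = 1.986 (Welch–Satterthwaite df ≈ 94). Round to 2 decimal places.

1.95

SE₁ = s₁/√n₁ = 10.5/√232 = 0.6894; SE₂ = 3.7/√28 = 0.6992.
Independent samples, unequal variances: SE_diff = √(SE₁² + SE₂²) = √(0.47527236 + 0.48888064) = 0.9819.
t* = 1.986, so margin of error = 1.986 × 0.9819 = 1.9501.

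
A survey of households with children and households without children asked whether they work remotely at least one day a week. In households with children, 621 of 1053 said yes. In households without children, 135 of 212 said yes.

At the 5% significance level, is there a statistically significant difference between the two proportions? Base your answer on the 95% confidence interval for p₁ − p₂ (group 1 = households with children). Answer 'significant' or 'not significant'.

not significant

First, p̂₁ = 621/1053 = 0.5897; p̂₂ = 135/212 = 0.6368.
The two standard errors are √(0.5897×0.4103/1053) = 0.01516 and √(0.6368×0.3632/212) = 0.03303.
Because the samples are independent, SE_diff = √(0.01516² + 0.03303²) = 0.03634.
Using z* = 1.960 for 95%, ME = 1.960 × 0.03634 = 0.07123.
p̂₁ − p̂₂ = -0.0471; interval -0.0471 ± 0.07123 gives (-0.11833, 0.02413).
The interval (-0.11833, 0.02413) contains 0, so the difference is not significant.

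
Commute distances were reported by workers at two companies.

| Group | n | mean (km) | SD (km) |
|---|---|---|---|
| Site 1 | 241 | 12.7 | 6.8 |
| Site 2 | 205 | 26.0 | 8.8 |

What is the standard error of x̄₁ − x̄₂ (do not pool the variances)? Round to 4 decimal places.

Standard errors of each mean: 6.8/√241 = 0.4380 and 8.8/√205 = 0.6146.
SE(x̄₁ − x̄₂) = √(0.4380² + 0.6146²) = 0.7547 for independent samples with unequal variances.

0.7547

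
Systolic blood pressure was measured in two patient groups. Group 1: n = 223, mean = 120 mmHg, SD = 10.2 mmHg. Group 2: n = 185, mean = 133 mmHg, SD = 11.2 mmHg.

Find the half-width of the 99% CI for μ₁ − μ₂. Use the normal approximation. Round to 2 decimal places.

Standard errors of each mean: 10.2/√223 = 0.6830 and 11.2/√185 = 0.8234.
SE(x̄₁ − x̄₂) = √(0.6830² + 0.8234²) = 1.0698 for independent samples with unequal variances.
With z* = 2.576, the margin is 2.576 × 1.0698 = 2.7558.

2.76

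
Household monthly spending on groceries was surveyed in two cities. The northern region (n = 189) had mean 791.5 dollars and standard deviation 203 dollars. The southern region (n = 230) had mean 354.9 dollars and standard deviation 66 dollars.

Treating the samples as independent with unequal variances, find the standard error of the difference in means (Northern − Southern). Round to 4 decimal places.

Per-group SEs: s₁/√n₁ = 203/√189 = 14.7661, s₂/√n₂ = 66/√230 = 4.3519.
Unpooled SE of the difference: √(218.03770921 + 18.93903361) = 15.3940.

15.3940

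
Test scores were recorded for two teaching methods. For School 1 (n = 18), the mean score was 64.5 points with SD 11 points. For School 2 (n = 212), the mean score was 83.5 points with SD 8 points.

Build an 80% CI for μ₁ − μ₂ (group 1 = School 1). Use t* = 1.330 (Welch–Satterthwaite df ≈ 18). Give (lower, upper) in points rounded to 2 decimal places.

Per-group SEs: s₁/√n₁ = 11/√18 = 2.5927, s₂/√n₂ = 8/√212 = 0.5494.
Unpooled SE of the difference: √(6.72209329 + 0.30184036) = 2.6503.
Margin of error = t* · SE = 1.330 × 2.6503 = 3.5249.
x̄₁ − x̄₂ = 64.5 − 83.5 = -19.0000.
CI: -19.0000 ± 3.5249 = (-22.52, -15.48).

(-22.52, -15.48)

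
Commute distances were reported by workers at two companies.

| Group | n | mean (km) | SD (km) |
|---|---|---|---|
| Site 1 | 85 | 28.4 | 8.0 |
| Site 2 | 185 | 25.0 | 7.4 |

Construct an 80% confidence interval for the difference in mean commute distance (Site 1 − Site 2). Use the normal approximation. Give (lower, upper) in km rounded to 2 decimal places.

(2.09, 4.71)

Standard errors of each mean: 8.0/√85 = 0.8677 and 7.4/√185 = 0.5441.
SE(x̄₁ − x̄₂) = √(0.8677² + 0.5441²) = 1.0242 for independent samples with unequal variances.
With z* = 1.282, the margin is 1.282 × 1.0242 = 1.3130.
x̄₁ − x̄₂ = 28.4 − 25.0 = 3.4000; the interval is 3.4000 ± 1.3130 = (2.09, 4.71).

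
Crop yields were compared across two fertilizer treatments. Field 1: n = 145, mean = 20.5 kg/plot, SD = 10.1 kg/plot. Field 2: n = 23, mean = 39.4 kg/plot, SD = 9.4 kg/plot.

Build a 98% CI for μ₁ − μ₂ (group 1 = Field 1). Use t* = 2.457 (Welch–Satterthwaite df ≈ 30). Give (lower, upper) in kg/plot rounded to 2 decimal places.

(-24.14, -13.66)

Standard errors of each mean: 10.1/√145 = 0.8388 and 9.4/√23 = 1.9600.
SE(x̄₁ − x̄₂) = √(0.8388² + 1.9600²) = 2.1319 for independent samples with unequal variances.
With t* = 2.457, the margin is 2.457 × 2.1319 = 5.2381.
x̄₁ − x̄₂ = 20.5 − 39.4 = -18.9000; the interval is -18.9000 ± 5.2381 = (-24.14, -13.66).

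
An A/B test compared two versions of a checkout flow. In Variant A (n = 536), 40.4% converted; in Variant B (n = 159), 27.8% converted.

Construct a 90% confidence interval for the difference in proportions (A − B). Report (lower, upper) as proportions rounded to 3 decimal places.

(0.058, 0.194)

SE₁ = √(p̂₁(1−p̂₁)/n₁) = √(0.4040·0.5960/536) = 0.02119; SE₂ = √(0.2780·0.7220/159) = 0.03553.
Independent samples: SE of the difference = √(SE₁² + SE₂²) = √(0.0004490161 + 0.0012623809) = 0.04137.
z* for 90% confidence is 1.645, so the margin of error is 1.645 × 0.04137 = 0.06805.
Point estimate p̂₁ − p̂₂ = 0.4040 − 0.2780 = 0.1260.
0.1260 ± 0.06805 → (0.058, 0.194).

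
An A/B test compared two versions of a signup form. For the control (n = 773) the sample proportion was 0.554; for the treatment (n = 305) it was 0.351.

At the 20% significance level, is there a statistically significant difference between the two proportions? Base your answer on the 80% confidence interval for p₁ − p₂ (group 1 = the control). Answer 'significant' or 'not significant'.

significant

Each SE is √(p̂(1−p̂)/n): √(0.5540·0.4460/773) = 0.01788 and √(0.3510·0.6490/305) = 0.02733.
SE(p̂₁ − p̂₂) = √(SE₁² + SE₂²) = √(0.0003196944 + 0.0007469289) = 0.03266, since the two samples are independent.
At 80% confidence z* = 1.282; margin = 1.282 × 0.03266 = 0.04187.
The difference is 0.5540 − 0.3510 = 0.2030, so the interval is 0.2030 ± 0.04187 = (0.16113, 0.24487).
The interval (0.16113, 0.24487) does not contain 0, so the difference is significant.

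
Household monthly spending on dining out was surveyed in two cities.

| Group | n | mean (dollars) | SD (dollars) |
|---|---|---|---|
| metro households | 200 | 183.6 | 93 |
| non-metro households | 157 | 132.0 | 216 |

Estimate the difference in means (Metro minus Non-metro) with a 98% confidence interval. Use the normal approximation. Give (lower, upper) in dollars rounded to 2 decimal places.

SE₁ = s₁/√n₁ = 93/√200 = 6.5761; SE₂ = 216/√157 = 17.2387.
Independent samples, unequal variances: SE_diff = √(SE₁² + SE₂²) = √(43.24509121 + 297.17277769) = 18.4504.
z* = 2.326, so margin of error = 2.326 × 18.4504 = 42.9156.
Difference in means = 183.6 − 132.0 = 51.6000.
51.6000 ± 42.9156 → (8.68, 94.52).

(8.68, 94.52)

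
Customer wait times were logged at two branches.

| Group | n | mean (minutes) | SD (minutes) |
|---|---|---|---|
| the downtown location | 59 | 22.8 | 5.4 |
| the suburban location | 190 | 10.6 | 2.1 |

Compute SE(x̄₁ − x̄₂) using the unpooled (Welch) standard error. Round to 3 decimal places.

0.719

Standard errors of each mean: 5.4/√59 = 0.7030 and 2.1/√190 = 0.1524.
SE(x̄₁ − x̄₂) = √(0.7030² + 0.1524²) = 0.7193 for independent samples with unequal variances.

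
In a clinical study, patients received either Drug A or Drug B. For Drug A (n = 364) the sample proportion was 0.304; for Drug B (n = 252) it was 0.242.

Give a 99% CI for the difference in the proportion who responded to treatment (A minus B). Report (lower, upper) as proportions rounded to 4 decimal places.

(-0.0312, 0.1552)

Each SE is √(p̂(1−p̂)/n): √(0.3040·0.6960/364) = 0.02411 and √(0.2420·0.7580/252) = 0.02698.
SE(p̂₁ − p̂₂) = √(SE₁² + SE₂²) = √(0.0005812921 + 0.0007279204) = 0.03618, since the two samples are independent.
At 99% confidence z* = 2.576; margin = 2.576 × 0.03618 = 0.09320.
The difference is 0.3040 − 0.2420 = 0.0620, so the interval is 0.0620 ± 0.09320 = (-0.0312, 0.1552).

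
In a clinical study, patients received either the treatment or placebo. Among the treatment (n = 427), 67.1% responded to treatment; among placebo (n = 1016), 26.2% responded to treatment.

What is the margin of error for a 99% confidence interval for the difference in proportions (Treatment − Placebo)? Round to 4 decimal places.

SE₁ = √(p̂₁(1−p̂₁)/n₁) = √(0.6710·0.3290/427) = 0.02274; SE₂ = √(0.2620·0.7380/1016) = 0.01380.
Independent samples: SE of the difference = √(SE₁² + SE₂²) = √(0.0005171076 + 0.00019044) = 0.02660.
z* for 99% confidence is 2.576, so the margin of error is 2.576 × 0.02660 = 0.06852.

0.0685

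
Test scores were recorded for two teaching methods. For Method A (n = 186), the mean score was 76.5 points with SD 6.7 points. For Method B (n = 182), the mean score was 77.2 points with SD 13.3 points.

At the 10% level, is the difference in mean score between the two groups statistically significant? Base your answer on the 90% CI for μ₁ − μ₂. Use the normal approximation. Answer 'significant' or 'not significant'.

not significant

SE₁ = s₁/√n₁ = 6.7/√186 = 0.4913; SE₂ = 13.3/√182 = 0.9859.
Independent samples, unequal variances: SE_diff = √(SE₁² + SE₂²) = √(0.24137569 + 0.97199881) = 1.1015.
z* = 1.645, so margin of error = 1.645 × 1.1015 = 1.8120.
Difference in means = 76.5 − 77.2 = -0.7000.
-0.7000 ± 1.8120 → (-2.5120, 1.1120).
The interval (-2.5120, 1.1120) contains 0, so the difference is not significant.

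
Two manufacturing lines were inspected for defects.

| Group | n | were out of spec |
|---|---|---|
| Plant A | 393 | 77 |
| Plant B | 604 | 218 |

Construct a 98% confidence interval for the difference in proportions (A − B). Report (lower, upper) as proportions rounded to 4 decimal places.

(-0.2301, -0.0999)

Sample proportions: 77/393 = 0.1959, 218/604 = 0.3609.
Each SE is √(p̂(1−p̂)/n): √(0.1959·0.8041/393) = 0.02002 and √(0.3609·0.6391/604) = 0.01954.
SE(p̂₁ − p̂₂) = √(SE₁² + SE₂²) = √(0.0004008004 + 0.0003818116) = 0.02798, since the two samples are independent.
At 98% confidence z* = 2.326; margin = 2.326 × 0.02798 = 0.06508.
The difference is 0.1959 − 0.3609 = -0.1650, so the interval is -0.1650 ± 0.06508 = (-0.2301, -0.0999).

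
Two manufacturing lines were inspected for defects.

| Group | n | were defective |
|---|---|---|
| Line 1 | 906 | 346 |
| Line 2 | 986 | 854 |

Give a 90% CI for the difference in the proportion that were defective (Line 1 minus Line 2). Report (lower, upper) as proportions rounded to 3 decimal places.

(-0.516, -0.452)

p̂₁ = 346/906 = 0.3819 and p̂₂ = 854/986 = 0.8661.
SE₁ = √(p̂₁(1−p̂₁)/n₁) = √(0.3819·0.6181/906) = 0.01614; SE₂ = √(0.8661·0.1339/986) = 0.01085.
Independent samples: SE of the difference = √(SE₁² + SE₂²) = √(0.0002604996 + 0.0001177225) = 0.01945.
z* for 90% confidence is 1.645, so the margin of error is 1.645 × 0.01945 = 0.03200.
Point estimate p̂₁ − p̂₂ = 0.3819 − 0.8661 = -0.4842.
-0.4842 ± 0.03200 → (-0.516, -0.452).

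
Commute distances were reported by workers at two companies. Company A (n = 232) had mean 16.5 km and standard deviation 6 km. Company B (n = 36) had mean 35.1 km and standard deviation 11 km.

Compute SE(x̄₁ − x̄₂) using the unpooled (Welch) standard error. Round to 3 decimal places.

SE₁ = s₁/√n₁ = 6/√232 = 0.3939; SE₂ = 11/√36 = 1.8333.
Independent samples, unequal variances: SE_diff = √(SE₁² + SE₂²) = √(0.15515721 + 3.36098889) = 1.8751.

1.875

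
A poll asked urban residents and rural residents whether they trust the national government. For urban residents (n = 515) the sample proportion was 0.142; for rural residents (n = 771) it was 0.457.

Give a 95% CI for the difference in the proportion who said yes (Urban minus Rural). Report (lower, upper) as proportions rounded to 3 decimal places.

Each SE is √(p̂(1−p̂)/n): √(0.1420·0.8580/515) = 0.01538 and √(0.4570·0.5430/771) = 0.01794.
SE(p̂₁ − p̂₂) = √(SE₁² + SE₂²) = √(0.0002365444 + 0.0003218436) = 0.02363, since the two samples are independent.
At 95% confidence z* = 1.960; margin = 1.960 × 0.02363 = 0.04631.
The difference is 0.1420 − 0.4570 = -0.3150, so the interval is -0.3150 ± 0.04631 = (-0.361, -0.269).

(-0.361, -0.269)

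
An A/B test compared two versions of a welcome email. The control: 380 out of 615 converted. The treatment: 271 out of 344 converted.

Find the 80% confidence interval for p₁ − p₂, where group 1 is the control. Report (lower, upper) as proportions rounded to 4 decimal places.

(-0.2077, -0.1321)

p̂₁ = 380/615 = 0.6179 and p̂₂ = 271/344 = 0.7878.
SE₁ = √(p̂₁(1−p̂₁)/n₁) = √(0.6179·0.3821/615) = 0.01959; SE₂ = √(0.7878·0.2122/344) = 0.02204.
Independent samples: SE of the difference = √(SE₁² + SE₂²) = √(0.0003837681 + 0.0004857616) = 0.02949.
z* for 80% confidence is 1.282, so the margin of error is 1.282 × 0.02949 = 0.03781.
Point estimate p̂₁ − p̂₂ = 0.6179 − 0.7878 = -0.1699.
-0.1699 ± 0.03781 → (-0.2077, -0.1321).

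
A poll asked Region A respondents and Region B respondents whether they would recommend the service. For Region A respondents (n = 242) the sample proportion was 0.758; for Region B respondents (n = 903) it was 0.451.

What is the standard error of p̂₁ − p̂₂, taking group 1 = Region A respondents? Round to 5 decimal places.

0.03213

Each SE is √(p̂(1−p̂)/n): √(0.7580·0.2420/242) = 0.02753 and √(0.4510·0.5490/903) = 0.01656.
SE(p̂₁ − p̂₂) = √(SE₁² + SE₂²) = √(0.0007579009 + 0.0002742336) = 0.03213, since the two samples are independent.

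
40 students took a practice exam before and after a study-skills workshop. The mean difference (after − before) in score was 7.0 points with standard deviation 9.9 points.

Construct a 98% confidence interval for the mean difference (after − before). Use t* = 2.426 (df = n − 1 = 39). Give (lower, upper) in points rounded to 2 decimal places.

(3.20, 10.80)

Paired design: SE = s_d/√n = 9.9/√40 = 1.5653.
t* = 2.426; margin of error = 2.426 × 1.5653 = 3.7974.
7.0 ± 3.7974 → (3.20, 10.80).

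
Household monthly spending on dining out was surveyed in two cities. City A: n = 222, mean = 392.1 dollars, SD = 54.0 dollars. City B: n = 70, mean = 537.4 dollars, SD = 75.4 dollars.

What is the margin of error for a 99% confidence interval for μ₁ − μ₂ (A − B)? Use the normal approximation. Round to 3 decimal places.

25.022

Per-group SEs: s₁/√n₁ = 54.0/√222 = 3.6242, s₂/√n₂ = 75.4/√70 = 9.0120.
Unpooled SE of the difference: √(13.13482564 + 81.216144) = 9.7134.
Margin of error = z* · SE = 2.576 × 9.7134 = 25.0217.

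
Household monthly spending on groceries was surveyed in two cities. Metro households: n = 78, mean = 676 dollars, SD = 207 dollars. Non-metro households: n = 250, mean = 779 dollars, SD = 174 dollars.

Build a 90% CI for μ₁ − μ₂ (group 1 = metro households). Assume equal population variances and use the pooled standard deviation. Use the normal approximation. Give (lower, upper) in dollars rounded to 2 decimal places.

s_p = √[((n₁−1)s₁² + (n₂−1)s₂²)/(n₁+n₂−2)] = √[(77·207² + 249·174²)/326] = 182.3340.
SE = 182.3340·√(1/78 + 1/250) = 23.6476.
With z* = 1.645, margin = 1.645 × 23.6476 = 38.9003.
x̄₁ − x̄₂ = 676 − 779 = -103.0000; interval -103.0000 ± 38.9003 = (-141.90, -64.10).

(-141.90, -64.10)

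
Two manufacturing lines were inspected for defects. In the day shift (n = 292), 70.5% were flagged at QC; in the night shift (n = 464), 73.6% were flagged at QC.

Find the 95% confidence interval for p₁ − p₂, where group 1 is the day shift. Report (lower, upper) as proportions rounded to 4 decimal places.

(-0.0969, 0.0349)

The two standard errors are √(0.7050×0.2950/292) = 0.02669 and √(0.7360×0.2640/464) = 0.02046.
Because the samples are independent, SE_diff = √(0.02669² + 0.02046²) = 0.03363.
Using z* = 1.960 for 95%, ME = 1.960 × 0.03363 = 0.06591.
p̂₁ − p̂₂ = -0.0310; interval -0.0310 ± 0.06591 gives (-0.0969, 0.0349).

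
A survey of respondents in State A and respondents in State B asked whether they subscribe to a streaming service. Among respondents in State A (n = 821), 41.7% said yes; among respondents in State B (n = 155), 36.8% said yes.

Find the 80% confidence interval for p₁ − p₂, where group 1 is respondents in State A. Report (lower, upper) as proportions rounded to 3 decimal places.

(-0.005, 0.103)

SE₁ = √(p̂₁(1−p̂₁)/n₁) = √(0.4170·0.5830/821) = 0.01721; SE₂ = √(0.3680·0.6320/155) = 0.03874.
Independent samples: SE of the difference = √(SE₁² + SE₂²) = √(0.0002961841 + 0.0015007876) = 0.04239.
z* for 80% confidence is 1.282, so the margin of error is 1.282 × 0.04239 = 0.05434.
Point estimate p̂₁ − p̂₂ = 0.4170 − 0.3680 = 0.0490.
0.0490 ± 0.05434 → (-0.005, 0.103).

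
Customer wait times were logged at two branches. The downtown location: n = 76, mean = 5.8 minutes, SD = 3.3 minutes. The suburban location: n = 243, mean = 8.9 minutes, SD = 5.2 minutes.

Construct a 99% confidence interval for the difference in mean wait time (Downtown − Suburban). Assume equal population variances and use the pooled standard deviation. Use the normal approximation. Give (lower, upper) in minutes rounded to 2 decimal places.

(-4.73, -1.47)

Pooled variance s_p² = [75·3.3² + 242·5.2²] / (76+243−2) = 23.2190, so s_p = 4.8186.
SE_diff = s_p·√(1/n₁ + 1/n₂) = 4.8186·√(1/76 + 1/243) = 0.6333.
z* = 2.576; margin = 2.576 × 0.6333 = 1.6314.
Difference = 5.8 − 8.9 = -3.1000.
-3.1000 ± 1.6314 → (-4.73, -1.47).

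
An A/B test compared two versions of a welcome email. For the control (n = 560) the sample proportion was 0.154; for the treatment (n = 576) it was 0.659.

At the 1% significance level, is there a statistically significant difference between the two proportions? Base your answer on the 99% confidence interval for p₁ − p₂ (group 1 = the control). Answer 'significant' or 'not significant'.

The two standard errors are √(0.1540×0.8460/560) = 0.01525 and √(0.6590×0.3410/576) = 0.01975.
Because the samples are independent, SE_diff = √(0.01525² + 0.01975²) = 0.02495.
Using z* = 2.576 for 99%, ME = 2.576 × 0.02495 = 0.06427.
p̂₁ − p̂₂ = -0.5050; interval -0.5050 ± 0.06427 gives (-0.56927, -0.44073).
The interval (-0.56927, -0.44073) does not contain 0, so the difference is significant.

significant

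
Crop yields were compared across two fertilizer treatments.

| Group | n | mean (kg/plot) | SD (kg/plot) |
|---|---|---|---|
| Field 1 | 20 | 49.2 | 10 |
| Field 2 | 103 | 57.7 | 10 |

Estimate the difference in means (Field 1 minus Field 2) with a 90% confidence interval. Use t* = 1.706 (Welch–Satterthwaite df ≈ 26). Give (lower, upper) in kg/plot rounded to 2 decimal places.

SE₁ = s₁/√n₁ = 10/√20 = 2.2361; SE₂ = 10/√103 = 0.9853.
Independent samples, unequal variances: SE_diff = √(SE₁² + SE₂²) = √(5.00014321 + 0.97081609) = 2.4436.
t* = 1.706, so margin of error = 1.706 × 2.4436 = 4.1688.
Difference in means = 49.2 − 57.7 = -8.5000.
-8.5000 ± 4.1688 → (-12.67, -4.33).

(-12.67, -4.33)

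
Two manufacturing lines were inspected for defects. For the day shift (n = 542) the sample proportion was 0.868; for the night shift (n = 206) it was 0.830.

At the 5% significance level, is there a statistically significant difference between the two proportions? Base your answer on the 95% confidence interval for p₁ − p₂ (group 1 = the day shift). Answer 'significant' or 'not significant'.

Each SE is √(p̂(1−p̂)/n): √(0.8680·0.1320/542) = 0.01454 and √(0.8300·0.1700/206) = 0.02617.
SE(p̂₁ − p̂₂) = √(SE₁² + SE₂²) = √(0.0002114116 + 0.0006848689) = 0.02994, since the two samples are independent.
At 95% confidence z* = 1.960; margin = 1.960 × 0.02994 = 0.05868.
The difference is 0.8680 − 0.8300 = 0.0380, so the interval is 0.0380 ± 0.05868 = (-0.02068, 0.09668).
The interval (-0.02068, 0.09668) contains 0, so the difference is not significant.

not significant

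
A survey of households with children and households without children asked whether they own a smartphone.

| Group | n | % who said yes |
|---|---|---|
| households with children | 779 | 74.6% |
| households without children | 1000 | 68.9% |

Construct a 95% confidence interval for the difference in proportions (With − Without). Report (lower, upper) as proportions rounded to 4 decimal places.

(0.0151, 0.0989)

The two standard errors are √(0.7460×0.2540/779) = 0.01560 and √(0.6890×0.3110/1000) = 0.01464.
Because the samples are independent, SE_diff = √(0.01560² + 0.01464²) = 0.02139.
Using z* = 1.960 for 95%, ME = 1.960 × 0.02139 = 0.04192.
p̂₁ − p̂₂ = 0.0570; interval 0.0570 ± 0.04192 gives (0.0151, 0.0989).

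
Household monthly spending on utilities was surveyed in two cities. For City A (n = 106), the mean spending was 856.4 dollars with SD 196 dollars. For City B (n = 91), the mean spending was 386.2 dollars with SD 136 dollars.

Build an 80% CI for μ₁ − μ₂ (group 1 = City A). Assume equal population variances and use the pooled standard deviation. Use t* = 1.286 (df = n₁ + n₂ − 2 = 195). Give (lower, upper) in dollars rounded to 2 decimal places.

(438.78, 501.62)

Pooled variance s_p² = [105·196² + 90·136²] / (106+91−2) = 29222.1538, so s_p = 170.9449.
SE_diff = s_p·√(1/n₁ + 1/n₂) = 170.9449·√(1/106 + 1/91) = 24.4296.
t* = 1.286; margin = 1.286 × 24.4296 = 31.4165.
Difference = 856.4 − 386.2 = 470.2000.
470.2000 ± 31.4165 → (438.78, 501.62).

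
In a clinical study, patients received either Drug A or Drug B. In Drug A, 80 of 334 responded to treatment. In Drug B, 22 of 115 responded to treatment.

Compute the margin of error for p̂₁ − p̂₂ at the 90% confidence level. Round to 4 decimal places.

0.0715

p̂₁ = 80/334 = 0.2395 and p̂₂ = 22/115 = 0.1913.
SE₁ = √(p̂₁(1−p̂₁)/n₁) = √(0.2395·0.7605/334) = 0.02335; SE₂ = √(0.1913·0.8087/115) = 0.03668.
Independent samples: SE of the difference = √(SE₁² + SE₂²) = √(0.0005452225 + 0.0013454224) = 0.04348.
z* for 90% confidence is 1.645, so the margin of error is 1.645 × 0.04348 = 0.07152.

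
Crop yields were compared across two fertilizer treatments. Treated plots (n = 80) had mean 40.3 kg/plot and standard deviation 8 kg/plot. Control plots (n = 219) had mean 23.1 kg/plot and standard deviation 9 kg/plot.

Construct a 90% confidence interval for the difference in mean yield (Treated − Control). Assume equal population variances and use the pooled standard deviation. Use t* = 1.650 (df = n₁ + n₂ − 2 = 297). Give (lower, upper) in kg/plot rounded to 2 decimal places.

(15.31, 19.09)

s_p = √[((n₁−1)s₁² + (n₂−1)s₂²)/(n₁+n₂−2)] = √[(79·8² + 218·9²)/297] = 8.7452.
SE = 8.7452·√(1/80 + 1/219) = 1.1425.
With t* = 1.650, margin = 1.650 × 1.1425 = 1.8851.
x̄₁ − x̄₂ = 40.3 − 23.1 = 17.2000; interval 17.2000 ± 1.8851 = (15.31, 19.09).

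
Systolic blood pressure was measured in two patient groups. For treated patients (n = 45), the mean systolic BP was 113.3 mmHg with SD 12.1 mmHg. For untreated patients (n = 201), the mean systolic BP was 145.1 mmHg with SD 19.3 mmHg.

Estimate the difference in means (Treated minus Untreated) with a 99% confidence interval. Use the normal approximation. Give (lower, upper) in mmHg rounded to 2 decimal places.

Per-group SEs: s₁/√n₁ = 12.1/√45 = 1.8038, s₂/√n₂ = 19.3/√201 = 1.3613.
Unpooled SE of the difference: √(3.25369444 + 1.85313769) = 2.2598.
Margin of error = z* · SE = 2.576 × 2.2598 = 5.8212.
x̄₁ − x̄₂ = 113.3 − 145.1 = -31.8000.
CI: -31.8000 ± 5.8212 = (-37.62, -25.98).

(-37.62, -25.98)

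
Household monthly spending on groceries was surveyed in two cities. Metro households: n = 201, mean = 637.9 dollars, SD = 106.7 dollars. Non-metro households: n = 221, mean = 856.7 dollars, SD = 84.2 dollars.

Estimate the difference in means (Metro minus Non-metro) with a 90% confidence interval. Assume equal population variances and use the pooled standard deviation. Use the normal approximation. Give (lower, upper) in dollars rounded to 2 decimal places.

s_p = √[((n₁−1)s₁² + (n₂−1)s₂²)/(n₁+n₂−2)] = √[(200·106.7² + 220·84.2²)/420] = 95.5772.
SE = 95.5772·√(1/201 + 1/221) = 9.3157.
With z* = 1.645, margin = 1.645 × 9.3157 = 15.3243.
x̄₁ − x̄₂ = 637.9 − 856.7 = -218.8000; interval -218.8000 ± 15.3243 = (-234.12, -203.48).

(-234.12, -203.48)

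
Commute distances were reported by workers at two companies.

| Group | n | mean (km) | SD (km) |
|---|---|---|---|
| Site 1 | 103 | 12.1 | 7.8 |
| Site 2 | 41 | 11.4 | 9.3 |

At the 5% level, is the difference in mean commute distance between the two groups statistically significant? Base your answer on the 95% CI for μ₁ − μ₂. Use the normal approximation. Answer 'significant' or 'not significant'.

not significant

Per-group SEs: s₁/√n₁ = 7.8/√103 = 0.7686, s₂/√n₂ = 9.3/√41 = 1.4524.
Unpooled SE of the difference: √(0.59074596 + 2.10946576) = 1.6432.
Margin of error = z* · SE = 1.960 × 1.6432 = 3.2207.
x̄₁ − x̄₂ = 12.1 − 11.4 = 0.7000.
CI: 0.7000 ± 3.2207 = (-2.5207, 3.9207).
The interval (-2.5207, 3.9207) contains 0, so the difference is not significant.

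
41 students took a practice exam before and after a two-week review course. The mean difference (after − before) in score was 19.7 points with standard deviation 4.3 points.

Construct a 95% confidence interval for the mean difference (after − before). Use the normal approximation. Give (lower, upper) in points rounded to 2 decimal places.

(18.38, 21.02)

Paired design: SE = s_d/√n = 4.3/√41 = 0.6715.
z* = 1.960; margin of error = 1.960 × 0.6715 = 1.3161.
19.7 ± 1.3161 → (18.38, 21.02).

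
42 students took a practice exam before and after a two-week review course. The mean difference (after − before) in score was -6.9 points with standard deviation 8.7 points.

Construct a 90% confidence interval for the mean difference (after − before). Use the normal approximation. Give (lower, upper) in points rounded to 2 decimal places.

(-9.11, -4.69)

Paired design: SE = s_d/√n = 8.7/√42 = 1.3424.
z* = 1.645; margin of error = 1.645 × 1.3424 = 2.2082.
-6.9 ± 2.2082 → (-9.11, -4.69).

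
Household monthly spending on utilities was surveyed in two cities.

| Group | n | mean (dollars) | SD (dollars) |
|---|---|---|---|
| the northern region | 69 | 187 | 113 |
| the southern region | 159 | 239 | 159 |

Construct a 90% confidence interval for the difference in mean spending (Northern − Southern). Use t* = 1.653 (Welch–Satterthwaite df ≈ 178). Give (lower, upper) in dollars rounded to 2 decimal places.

Standard errors of each mean: 113/√69 = 13.6036 and 159/√159 = 12.6095.
SE(x̄₁ − x̄₂) = √(13.6036² + 12.6095²) = 18.5488 for independent samples with unequal variances.
With t* = 1.653, the margin is 1.653 × 18.5488 = 30.6612.
x̄₁ − x̄₂ = 187 − 239 = -52.0000; the interval is -52.0000 ± 30.6612 = (-82.66, -21.34).

(-82.66, -21.34)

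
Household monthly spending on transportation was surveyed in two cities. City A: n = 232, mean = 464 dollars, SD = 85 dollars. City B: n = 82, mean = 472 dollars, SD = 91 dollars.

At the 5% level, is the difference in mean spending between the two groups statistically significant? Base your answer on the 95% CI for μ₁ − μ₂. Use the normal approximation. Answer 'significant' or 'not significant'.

not significant

Standard errors of each mean: 85/√232 = 5.5805 and 91/√82 = 10.0493.
SE(x̄₁ − x̄₂) = √(5.5805² + 10.0493²) = 11.4948 for independent samples with unequal variances.
With z* = 1.960, the margin is 1.960 × 11.4948 = 22.5298.
x̄₁ − x̄₂ = 464 − 472 = -8.0000; the interval is -8.0000 ± 22.5298 = (-30.5298, 14.5298).
The interval (-30.5298, 14.5298) contains 0, so the difference is not significant.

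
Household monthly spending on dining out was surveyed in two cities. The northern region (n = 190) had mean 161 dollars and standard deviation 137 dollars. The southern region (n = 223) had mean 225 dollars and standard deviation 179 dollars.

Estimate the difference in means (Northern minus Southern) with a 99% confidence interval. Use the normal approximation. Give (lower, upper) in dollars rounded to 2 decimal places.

(-104.11, -23.89)

Standard errors of each mean: 137/√190 = 9.9390 and 179/√223 = 11.9867.
SE(x̄₁ − x̄₂) = √(9.9390² + 11.9867²) = 15.5713 for independent samples with unequal variances.
With z* = 2.576, the margin is 2.576 × 15.5713 = 40.1117.
x̄₁ − x̄₂ = 161 − 225 = -64.0000; the interval is -64.0000 ± 40.1117 = (-104.11, -23.89).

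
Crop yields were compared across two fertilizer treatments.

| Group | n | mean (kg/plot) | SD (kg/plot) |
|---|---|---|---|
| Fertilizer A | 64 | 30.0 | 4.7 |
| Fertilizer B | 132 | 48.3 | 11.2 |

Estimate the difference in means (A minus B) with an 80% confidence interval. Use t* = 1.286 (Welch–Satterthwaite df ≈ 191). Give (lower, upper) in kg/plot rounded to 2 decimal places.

(-19.76, -16.84)

Standard errors of each mean: 4.7/√64 = 0.5875 and 11.2/√132 = 0.9748.
SE(x̄₁ − x̄₂) = √(0.5875² + 0.9748²) = 1.1382 for independent samples with unequal variances.
With t* = 1.286, the margin is 1.286 × 1.1382 = 1.4637.
x̄₁ − x̄₂ = 30.0 − 48.3 = -18.3000; the interval is -18.3000 ± 1.4637 = (-19.76, -16.84).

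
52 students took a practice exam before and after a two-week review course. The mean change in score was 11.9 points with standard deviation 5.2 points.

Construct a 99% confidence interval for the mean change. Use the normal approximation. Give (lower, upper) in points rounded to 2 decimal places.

(10.04, 13.76)

Paired design: SE = s_d/√n = 5.2/√52 = 0.7211.
z* = 2.576; margin of error = 2.576 × 0.7211 = 1.8576.
11.9 ± 1.8576 → (10.04, 13.76).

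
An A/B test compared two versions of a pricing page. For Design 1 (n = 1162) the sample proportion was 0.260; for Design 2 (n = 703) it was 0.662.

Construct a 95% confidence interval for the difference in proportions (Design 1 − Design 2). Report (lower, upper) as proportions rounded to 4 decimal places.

SE₁ = √(p̂₁(1−p̂₁)/n₁) = √(0.2600·0.7400/1162) = 0.01287; SE₂ = √(0.6620·0.3380/703) = 0.01784.
Independent samples: SE of the difference = √(SE₁² + SE₂²) = √(0.0001656369 + 0.0003182656) = 0.02200.
z* for 95% confidence is 1.960, so the margin of error is 1.960 × 0.02200 = 0.04312.
Point estimate p̂₁ − p̂₂ = 0.2600 − 0.6620 = -0.4020.
-0.4020 ± 0.04312 → (-0.4451, -0.3589).

(-0.4451, -0.3589)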